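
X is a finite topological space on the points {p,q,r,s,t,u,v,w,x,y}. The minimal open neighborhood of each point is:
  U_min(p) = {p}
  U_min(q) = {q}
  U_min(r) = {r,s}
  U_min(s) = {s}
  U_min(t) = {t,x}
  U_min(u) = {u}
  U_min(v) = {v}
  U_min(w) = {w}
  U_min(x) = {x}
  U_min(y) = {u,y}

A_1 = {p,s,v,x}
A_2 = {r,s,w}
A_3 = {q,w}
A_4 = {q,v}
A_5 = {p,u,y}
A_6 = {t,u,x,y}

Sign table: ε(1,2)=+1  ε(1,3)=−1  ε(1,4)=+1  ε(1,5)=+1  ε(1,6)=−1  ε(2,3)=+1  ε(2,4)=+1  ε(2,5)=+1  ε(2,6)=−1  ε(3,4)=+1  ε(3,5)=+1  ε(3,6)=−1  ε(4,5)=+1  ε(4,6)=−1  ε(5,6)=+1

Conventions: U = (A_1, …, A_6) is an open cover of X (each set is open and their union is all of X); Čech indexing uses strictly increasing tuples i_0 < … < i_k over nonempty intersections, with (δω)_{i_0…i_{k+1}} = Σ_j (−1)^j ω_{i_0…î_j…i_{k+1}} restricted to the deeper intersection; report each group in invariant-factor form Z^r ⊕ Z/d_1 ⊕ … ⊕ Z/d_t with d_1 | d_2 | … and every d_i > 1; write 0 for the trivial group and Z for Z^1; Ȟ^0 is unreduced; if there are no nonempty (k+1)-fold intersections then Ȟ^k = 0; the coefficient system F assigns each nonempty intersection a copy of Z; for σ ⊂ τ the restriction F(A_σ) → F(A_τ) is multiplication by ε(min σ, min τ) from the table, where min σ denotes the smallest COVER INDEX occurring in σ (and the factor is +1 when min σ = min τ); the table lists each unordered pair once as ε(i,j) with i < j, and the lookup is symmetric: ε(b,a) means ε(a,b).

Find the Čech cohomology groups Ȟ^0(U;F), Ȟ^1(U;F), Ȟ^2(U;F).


Ȟ^0 ≅ 0, Ȟ^1 ≅ Z ⊕ Z/2, Ȟ^2 ≅ 0

nerve of the cover:
  A12={s} A14={v} A15={p} A16={x} A23={w} A34={q} A56={u,y}
C dims 6,7; δ0: rk 6, SNF 1^5·2
Ȟ^0 = (6 − 6) − 0 = 0, so Ȟ^0 ≅ 0
Ȟ^1 = (7 − 0) − 6 = 1 plus torsion [2], so Ȟ^1 ≅ Z ⊕ Z/2
Ȟ^2 = (0 − 0) − 0 = 0, so Ȟ^2 ≅ 0


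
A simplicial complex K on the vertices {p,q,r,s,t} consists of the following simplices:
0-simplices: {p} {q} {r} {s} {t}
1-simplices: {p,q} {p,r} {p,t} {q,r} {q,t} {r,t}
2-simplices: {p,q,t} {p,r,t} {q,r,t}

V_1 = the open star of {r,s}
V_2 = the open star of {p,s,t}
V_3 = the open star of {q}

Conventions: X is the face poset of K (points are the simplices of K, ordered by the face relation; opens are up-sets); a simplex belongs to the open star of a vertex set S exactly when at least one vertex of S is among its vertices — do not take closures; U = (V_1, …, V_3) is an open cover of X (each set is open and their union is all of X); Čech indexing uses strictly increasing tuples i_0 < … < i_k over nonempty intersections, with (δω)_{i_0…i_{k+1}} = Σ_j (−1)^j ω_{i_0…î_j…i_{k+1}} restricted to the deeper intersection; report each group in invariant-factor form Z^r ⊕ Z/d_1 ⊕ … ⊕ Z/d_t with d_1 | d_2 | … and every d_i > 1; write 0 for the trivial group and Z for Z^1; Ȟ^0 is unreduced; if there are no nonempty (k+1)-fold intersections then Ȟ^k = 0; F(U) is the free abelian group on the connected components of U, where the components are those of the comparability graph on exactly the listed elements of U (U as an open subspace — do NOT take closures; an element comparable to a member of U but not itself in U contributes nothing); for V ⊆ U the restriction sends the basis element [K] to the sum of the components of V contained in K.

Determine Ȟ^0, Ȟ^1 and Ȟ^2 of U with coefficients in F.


nerve of the cover:
  V1={{r},{s},{p,r},{q,r},{r,t},{p,r,t},{q,r,t}} V2={{p},{s},{t},{p,q},{p,r},{p,t},{q,t},{r,t},{p,q,t},{p,r,t},{q,r,t}} V3={{q},{p,q},{q,r},{q,t},{p,q,t},{q,r,t}}
  V12={{s},{p,r},{r,t},{p,r,t},{q,r,t}} V13={{q,r},{q,r,t}} V23={{p,q},{q,t},{p,q,t},{q,r,t}}
  V123={{q,r,t}}
components per intersection:
  V1: {{r},{p,r},{q,r},{r,t},{p,r,t},{q,r,t}} {{s}}
  V2: {{p},{t},{p,q},{p,r},{p,t},{q,t},{r,t},{p,q,t},{p,r,t},{q,r,t}} {{s}}
  V3: {{q},{p,q},{q,r},{q,t},{p,q,t},{q,r,t}}
  V12: {{s}} {{p,r},{r,t},{p,r,t},{q,r,t}}
  V13: {{q,r},{q,r,t}}
  V23: {{p,q},{q,t},{p,q,t},{q,r,t}}
  V123: {{q,r,t}}
C dims 5,4,1; δ0: rk 3, SNF 1^3; δ1: rk 1, SNF 1^1
Ȟ^0 = (5 − 3) − 0 = 2, so Ȟ^0 ≅ Z^2
Ȟ^1 = (4 − 1) − 3 = 0, so Ȟ^1 ≅ 0
Ȟ^2 = (1 − 0) − 1 = 0, so Ȟ^2 ≅ 0

Ȟ^0 ≅ Z^2,  Ȟ^1 ≅ 0,  Ȟ^2 ≅ 0


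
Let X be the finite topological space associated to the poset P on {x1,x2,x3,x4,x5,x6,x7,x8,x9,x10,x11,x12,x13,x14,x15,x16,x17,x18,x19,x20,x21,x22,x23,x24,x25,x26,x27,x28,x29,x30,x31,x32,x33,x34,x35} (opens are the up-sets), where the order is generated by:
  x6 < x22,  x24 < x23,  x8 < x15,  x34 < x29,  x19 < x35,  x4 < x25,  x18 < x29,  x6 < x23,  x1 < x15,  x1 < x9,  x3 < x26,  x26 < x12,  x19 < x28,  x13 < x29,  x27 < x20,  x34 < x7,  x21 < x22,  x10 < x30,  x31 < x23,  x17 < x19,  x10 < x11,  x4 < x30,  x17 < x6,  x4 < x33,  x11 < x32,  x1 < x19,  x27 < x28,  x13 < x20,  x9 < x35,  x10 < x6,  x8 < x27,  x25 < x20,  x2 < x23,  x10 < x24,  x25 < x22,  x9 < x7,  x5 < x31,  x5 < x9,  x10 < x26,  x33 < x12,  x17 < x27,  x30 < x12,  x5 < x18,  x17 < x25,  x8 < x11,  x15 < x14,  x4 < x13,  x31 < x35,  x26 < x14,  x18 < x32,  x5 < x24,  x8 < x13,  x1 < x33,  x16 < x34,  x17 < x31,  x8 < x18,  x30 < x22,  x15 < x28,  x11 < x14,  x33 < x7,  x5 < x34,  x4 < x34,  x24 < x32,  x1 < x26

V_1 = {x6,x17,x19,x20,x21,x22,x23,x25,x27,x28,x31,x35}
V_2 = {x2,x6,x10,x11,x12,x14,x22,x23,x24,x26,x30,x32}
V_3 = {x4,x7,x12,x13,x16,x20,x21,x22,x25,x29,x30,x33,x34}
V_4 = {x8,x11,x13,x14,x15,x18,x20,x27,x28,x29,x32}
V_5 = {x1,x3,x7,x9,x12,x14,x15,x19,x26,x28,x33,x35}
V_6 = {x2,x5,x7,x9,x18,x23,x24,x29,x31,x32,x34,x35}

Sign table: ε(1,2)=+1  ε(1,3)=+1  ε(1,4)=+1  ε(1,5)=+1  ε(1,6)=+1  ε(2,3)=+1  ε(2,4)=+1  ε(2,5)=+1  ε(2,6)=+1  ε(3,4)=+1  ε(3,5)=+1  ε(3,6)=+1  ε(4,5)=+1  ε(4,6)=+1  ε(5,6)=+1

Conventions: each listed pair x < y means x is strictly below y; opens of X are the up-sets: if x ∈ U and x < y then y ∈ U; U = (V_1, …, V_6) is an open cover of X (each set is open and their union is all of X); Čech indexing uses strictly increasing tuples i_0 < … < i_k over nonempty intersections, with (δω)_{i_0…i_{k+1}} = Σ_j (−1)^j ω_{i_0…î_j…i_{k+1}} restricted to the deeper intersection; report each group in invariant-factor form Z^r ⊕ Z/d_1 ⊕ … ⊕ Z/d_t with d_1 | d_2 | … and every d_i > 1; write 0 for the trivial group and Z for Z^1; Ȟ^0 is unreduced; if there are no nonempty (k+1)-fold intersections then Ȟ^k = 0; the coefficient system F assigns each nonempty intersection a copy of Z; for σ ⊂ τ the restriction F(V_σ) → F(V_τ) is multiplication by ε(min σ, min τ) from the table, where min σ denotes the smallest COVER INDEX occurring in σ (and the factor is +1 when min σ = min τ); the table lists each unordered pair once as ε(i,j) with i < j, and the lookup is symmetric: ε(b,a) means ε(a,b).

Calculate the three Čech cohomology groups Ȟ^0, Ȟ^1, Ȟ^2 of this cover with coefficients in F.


Ȟ^0 ≅ Z,  Ȟ^1 ≅ 0,  Ȟ^2 ≅ Z/2

cover nerve:
  V12={x6,x22,x23} V13={x20,x21,x22,x25} V14={x20,x27,x28} V15={x19,x28,x35} V16={x23,x31,x35} V23={x12,x22,x30} V24={x11,x14,x32} V25={x12,x14,x26} V26={x2,x23,x24,x32} V34={x13,x20,x29} V35={x7,x12,x33} V36={x7,x29,x34} V45={x14,x15,x28} V46={x18,x29,x32} V56={x7,x9,x35}
  V123={x22} V126={x23} V134={x20} V145={x28} V156={x35} V235={x12} V245={x14} V246={x32} V346={x29} V356={x7}
C dims 6,15,10; δ0: rk 5, SNF 1^5; δ1: rk 10, SNF 1^9·2
Ȟ^0: (6−5)−0=1 ⇒ Z
Ȟ^1: (15−10)−5=0 ⇒ 0
Ȟ^2: (10−0)−10=0 plus torsion [2] ⇒ Z/2


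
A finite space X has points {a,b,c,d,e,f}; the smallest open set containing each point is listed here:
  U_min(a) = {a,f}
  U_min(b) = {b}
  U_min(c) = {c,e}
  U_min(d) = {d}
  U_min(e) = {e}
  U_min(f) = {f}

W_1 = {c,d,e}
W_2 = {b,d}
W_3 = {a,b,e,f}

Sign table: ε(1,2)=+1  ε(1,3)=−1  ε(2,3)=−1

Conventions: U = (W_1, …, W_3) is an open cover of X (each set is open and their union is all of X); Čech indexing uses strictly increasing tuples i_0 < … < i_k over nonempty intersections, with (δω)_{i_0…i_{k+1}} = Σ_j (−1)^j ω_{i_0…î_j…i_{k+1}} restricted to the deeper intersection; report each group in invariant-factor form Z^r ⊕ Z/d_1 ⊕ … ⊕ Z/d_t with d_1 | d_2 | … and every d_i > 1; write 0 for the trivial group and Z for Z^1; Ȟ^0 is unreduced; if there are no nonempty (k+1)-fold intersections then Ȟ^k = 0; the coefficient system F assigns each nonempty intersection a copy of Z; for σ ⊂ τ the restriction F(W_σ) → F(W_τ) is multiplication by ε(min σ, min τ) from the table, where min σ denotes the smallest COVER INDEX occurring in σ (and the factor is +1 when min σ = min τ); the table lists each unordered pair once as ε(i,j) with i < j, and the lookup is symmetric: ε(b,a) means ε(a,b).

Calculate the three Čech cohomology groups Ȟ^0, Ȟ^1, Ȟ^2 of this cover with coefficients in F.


nonempty overlaps:
  W12={d} W13={e} W23={b}
C dims 3,3; δ0: rk 2, SNF 1^2
degree 0: 3−2−0 = 1 → Ȟ^0 ≅ Z
degree 1: 3−0−2 = 1 → Ȟ^1 ≅ Z
degree 2: 0−0−0 = 0 → Ȟ^2 ≅ 0

Ȟ^0(U;F) ≅ Z,  Ȟ^1(U;F) ≅ Z,  Ȟ^2(U;F) ≅ 0


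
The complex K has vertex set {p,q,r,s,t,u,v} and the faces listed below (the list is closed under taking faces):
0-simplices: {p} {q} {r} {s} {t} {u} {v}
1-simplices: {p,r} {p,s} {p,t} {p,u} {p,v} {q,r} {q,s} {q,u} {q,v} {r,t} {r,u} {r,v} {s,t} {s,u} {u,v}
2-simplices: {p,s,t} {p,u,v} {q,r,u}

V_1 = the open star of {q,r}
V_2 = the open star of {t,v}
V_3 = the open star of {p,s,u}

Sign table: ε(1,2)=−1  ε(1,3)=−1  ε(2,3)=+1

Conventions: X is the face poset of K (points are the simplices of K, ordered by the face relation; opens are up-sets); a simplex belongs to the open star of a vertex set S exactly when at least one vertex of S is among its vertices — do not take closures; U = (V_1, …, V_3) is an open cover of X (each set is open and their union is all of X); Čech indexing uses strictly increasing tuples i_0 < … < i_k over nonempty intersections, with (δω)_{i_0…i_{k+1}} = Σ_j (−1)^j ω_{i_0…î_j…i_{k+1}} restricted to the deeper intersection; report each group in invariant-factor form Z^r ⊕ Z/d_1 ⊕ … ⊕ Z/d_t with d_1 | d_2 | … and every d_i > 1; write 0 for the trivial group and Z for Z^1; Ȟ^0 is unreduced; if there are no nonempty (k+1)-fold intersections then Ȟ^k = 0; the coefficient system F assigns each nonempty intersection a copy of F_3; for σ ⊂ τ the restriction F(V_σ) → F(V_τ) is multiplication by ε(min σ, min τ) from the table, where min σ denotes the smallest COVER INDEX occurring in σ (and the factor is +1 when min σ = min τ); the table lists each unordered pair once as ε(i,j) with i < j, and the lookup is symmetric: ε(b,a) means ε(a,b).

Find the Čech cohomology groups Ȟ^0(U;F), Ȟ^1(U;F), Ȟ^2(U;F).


nerve of the cover:
  V1={{q},{r},{p,r},{q,r},{q,s},{q,u},{q,v},{r,t},{r,u},{r,v},{q,r,u}} V2={{t},{v},{p,t},{p,v},{q,v},{r,t},{r,v},{s,t},{u,v},{p,s,t},{p,u,v}} V3={{p},{s},{u},{p,r},{p,s},{p,t},{p,u},{p,v},{q,s},{q,u},{r,u},{s,t},{s,u},{u,v},{p,s,t},{p,u,v},{q,r,u}}
  V12={{q,v},{r,t},{r,v}} V13={{p,r},{q,s},{q,u},{r,u},{q,r,u}} V23={{p,t},{p,v},{s,t},{u,v},{p,s,t},{p,u,v}}
C dims 3,3; δ0: rk_F3 2
Ȟ^0 = (3 − 2) − 0 = 1, so Ȟ^0 ≅ Z/3
Ȟ^1 = (3 − 0) − 2 = 1, so Ȟ^1 ≅ Z/3
Ȟ^2 = (0 − 0) − 0 = 0, so Ȟ^2 ≅ 0

Ȟ^0 = Z/3, Ȟ^1 = Z/3, Ȟ^2 = 0


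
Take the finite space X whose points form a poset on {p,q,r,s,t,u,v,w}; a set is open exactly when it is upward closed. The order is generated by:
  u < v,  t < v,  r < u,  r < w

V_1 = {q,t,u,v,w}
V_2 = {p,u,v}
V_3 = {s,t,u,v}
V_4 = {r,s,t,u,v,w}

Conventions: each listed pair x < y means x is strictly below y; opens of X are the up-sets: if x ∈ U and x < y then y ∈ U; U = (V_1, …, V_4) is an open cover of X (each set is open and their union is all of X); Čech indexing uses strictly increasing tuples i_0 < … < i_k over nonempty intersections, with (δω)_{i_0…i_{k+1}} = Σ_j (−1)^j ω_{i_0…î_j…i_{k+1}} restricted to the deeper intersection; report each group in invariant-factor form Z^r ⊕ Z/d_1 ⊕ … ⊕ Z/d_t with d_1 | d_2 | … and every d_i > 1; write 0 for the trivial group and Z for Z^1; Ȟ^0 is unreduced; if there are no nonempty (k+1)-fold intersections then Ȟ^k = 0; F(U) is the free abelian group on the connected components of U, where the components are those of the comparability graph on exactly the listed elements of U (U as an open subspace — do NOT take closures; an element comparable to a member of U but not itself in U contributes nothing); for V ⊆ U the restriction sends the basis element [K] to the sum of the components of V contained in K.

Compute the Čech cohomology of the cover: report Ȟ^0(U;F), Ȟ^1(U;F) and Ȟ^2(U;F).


Ȟ^0(U;F) ≅ Z^4,  Ȟ^1(U;F) ≅ 0,  Ȟ^2(U;F) ≅ 0

intersection data:
  V12={u,v} V13={t,u,v} V14={t,u,v,w} V23={u,v} V24={u,v} V34={s,t,u,v}
  V123={u,v} V124={u,v} V134={t,u,v} V234={u,v}
  V1234={u,v}
components per intersection:
  V1: {q} {t,u,v} {w}
  V2: {p} {u,v}
  V3: {s} {t,u,v}
  V4: {r,t,u,v,w} {s}
  V12: {u,v}
  V13: {t,u,v}
  V14: {t,u,v} {w}
  V23: {u,v}
  V24: {u,v}
  V34: {s} {t,u,v}
  V123: {u,v}
  V124: {u,v}
  V134: {t,u,v}
  V234: {u,v}
  V1234: {u,v}
C dims 9,8,4,1; δ0: rk 5, SNF 1^5; δ1: rk 3, SNF 1^3; δ2: rk 1, SNF 1^1
Ȟ^0 = (9 − 5) − 0 = 4, so Ȟ^0 ≅ Z^4
Ȟ^1 = (8 − 3) − 5 = 0, so Ȟ^1 ≅ 0
Ȟ^2 = (4 − 1) − 3 = 0, so Ȟ^2 ≅ 0


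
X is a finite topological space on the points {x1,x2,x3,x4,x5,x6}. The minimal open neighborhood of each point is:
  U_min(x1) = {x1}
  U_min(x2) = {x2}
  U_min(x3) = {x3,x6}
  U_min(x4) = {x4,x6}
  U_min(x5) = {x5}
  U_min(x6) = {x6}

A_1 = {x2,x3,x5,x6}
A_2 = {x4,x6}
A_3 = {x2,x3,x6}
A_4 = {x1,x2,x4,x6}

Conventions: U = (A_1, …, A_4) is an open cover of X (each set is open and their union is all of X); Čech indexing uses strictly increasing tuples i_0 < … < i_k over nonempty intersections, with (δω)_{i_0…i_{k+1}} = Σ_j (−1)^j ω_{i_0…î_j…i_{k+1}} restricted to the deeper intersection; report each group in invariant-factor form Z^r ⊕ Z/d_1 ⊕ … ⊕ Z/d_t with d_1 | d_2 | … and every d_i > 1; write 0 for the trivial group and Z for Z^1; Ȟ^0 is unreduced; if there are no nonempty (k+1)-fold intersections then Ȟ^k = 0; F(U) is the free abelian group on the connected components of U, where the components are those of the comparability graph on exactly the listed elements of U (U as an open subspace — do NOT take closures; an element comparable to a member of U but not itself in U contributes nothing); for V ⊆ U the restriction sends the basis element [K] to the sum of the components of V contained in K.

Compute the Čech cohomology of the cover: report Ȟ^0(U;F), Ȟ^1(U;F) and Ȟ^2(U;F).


Ȟ^0 ≅ Z^4; Ȟ^1 ≅ 0; Ȟ^2 ≅ 0

nonempty overlaps:
  A12={x6} A13={x2,x3,x6} A14={x2,x6} A23={x6} A24={x4,x6} A34={x2,x6}
  A123={x6} A124={x6} A134={x2,x6} A234={x6}
  A1234={x6}
components per intersection:
  A1: {x2} {x3,x6} {x5}
  A2: {x4,x6}
  A3: {x2} {x3,x6}
  A4: {x1} {x2} {x4,x6}
  A12: {x6}
  A13: {x2} {x3,x6}
  A14: {x2} {x6}
  A23: {x6}
  A24: {x4,x6}
  A34: {x2} {x6}
  A123: {x6}
  A124: {x6}
  A134: {x2} {x6}
  A234: {x6}
  A1234: {x6}
C dims 9,9,5,1; δ0: rk 5, SNF 1^5; δ1: rk 4, SNF 1^4; δ2: rk 1, SNF 1^1
degree 0: 9−5−0 = 4 → Ȟ^0 ≅ Z^4
degree 1: 9−4−5 = 0 → Ȟ^1 ≅ 0
degree 2: 5−1−4 = 0 → Ȟ^2 ≅ 0


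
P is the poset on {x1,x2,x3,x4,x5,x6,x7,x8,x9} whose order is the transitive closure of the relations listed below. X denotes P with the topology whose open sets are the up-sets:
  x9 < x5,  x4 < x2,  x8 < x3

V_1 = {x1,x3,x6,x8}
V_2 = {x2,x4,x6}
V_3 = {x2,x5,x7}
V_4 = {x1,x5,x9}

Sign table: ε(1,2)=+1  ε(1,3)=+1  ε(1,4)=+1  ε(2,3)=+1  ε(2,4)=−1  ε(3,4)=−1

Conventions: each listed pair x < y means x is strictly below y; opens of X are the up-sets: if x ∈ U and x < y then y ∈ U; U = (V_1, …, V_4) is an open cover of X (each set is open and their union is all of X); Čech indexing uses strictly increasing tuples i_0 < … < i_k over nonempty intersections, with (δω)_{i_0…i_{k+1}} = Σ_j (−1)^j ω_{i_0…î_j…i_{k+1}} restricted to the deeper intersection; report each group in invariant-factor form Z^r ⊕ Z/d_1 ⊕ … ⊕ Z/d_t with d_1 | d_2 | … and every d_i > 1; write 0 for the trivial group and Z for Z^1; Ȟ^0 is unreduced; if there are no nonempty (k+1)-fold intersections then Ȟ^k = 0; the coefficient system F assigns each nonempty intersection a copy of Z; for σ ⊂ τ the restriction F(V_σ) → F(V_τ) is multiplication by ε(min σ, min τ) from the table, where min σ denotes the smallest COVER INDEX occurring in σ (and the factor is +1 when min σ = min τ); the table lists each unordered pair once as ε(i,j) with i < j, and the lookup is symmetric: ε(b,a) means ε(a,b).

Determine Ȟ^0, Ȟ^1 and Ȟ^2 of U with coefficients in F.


Ȟ^0(U;F) ≅ 0; Ȟ^1(U;F) ≅ Z/2; Ȟ^2(U;F) ≅ 0

nerve simplices:
  V12={x6} V14={x1} V23={x2} V34={x5}
C dims 4,4; δ0: rk 4, SNF 1^3·2
degree 0: 4−4−0 = 0 → Ȟ^0 ≅ 0
degree 1: 4−0−4 = 0 plus torsion [2] → Ȟ^1 ≅ Z/2
degree 2: 0−0−0 = 0 → Ȟ^2 ≅ 0


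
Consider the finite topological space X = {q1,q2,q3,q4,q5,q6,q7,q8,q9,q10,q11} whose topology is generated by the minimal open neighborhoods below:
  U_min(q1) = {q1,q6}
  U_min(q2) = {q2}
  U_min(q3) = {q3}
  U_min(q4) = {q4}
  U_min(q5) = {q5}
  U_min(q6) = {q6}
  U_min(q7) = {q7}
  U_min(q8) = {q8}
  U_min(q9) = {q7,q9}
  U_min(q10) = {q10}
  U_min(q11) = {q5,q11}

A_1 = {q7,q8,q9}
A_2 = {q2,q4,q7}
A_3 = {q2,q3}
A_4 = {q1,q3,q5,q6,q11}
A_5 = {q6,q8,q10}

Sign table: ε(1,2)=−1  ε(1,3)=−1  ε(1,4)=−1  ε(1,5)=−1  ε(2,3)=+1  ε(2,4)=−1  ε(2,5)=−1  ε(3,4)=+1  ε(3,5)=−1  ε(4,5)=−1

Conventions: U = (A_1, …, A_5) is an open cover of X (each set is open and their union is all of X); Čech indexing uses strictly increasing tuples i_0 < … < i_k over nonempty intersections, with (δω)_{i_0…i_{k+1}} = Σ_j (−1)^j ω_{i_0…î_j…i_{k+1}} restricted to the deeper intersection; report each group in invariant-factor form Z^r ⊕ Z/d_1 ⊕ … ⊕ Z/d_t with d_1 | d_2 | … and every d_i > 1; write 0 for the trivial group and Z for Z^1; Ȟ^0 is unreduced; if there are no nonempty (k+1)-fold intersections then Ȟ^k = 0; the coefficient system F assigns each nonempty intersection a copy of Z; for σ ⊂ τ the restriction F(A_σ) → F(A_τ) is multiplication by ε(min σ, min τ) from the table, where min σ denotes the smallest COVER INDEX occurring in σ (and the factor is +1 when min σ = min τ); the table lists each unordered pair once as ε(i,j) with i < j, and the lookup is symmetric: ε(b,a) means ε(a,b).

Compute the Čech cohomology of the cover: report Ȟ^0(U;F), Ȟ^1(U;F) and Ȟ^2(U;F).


nerve of the cover:
  A12={q7} A15={q8} A23={q2} A34={q3} A45={q6}
C dims 5,5; δ0: rk 5, SNF 1^4·2
Ȟ^0 = (5 − 5) − 0 = 0, so Ȟ^0 ≅ 0
Ȟ^1 = (5 − 0) − 5 = 0 plus torsion [2], so Ȟ^1 ≅ Z/2
Ȟ^2 = (0 − 0) − 0 = 0, so Ȟ^2 ≅ 0

Ȟ^0(U;F) ≅ 0, Ȟ^1(U;F) ≅ Z/2 and Ȟ^2(U;F) ≅ 0


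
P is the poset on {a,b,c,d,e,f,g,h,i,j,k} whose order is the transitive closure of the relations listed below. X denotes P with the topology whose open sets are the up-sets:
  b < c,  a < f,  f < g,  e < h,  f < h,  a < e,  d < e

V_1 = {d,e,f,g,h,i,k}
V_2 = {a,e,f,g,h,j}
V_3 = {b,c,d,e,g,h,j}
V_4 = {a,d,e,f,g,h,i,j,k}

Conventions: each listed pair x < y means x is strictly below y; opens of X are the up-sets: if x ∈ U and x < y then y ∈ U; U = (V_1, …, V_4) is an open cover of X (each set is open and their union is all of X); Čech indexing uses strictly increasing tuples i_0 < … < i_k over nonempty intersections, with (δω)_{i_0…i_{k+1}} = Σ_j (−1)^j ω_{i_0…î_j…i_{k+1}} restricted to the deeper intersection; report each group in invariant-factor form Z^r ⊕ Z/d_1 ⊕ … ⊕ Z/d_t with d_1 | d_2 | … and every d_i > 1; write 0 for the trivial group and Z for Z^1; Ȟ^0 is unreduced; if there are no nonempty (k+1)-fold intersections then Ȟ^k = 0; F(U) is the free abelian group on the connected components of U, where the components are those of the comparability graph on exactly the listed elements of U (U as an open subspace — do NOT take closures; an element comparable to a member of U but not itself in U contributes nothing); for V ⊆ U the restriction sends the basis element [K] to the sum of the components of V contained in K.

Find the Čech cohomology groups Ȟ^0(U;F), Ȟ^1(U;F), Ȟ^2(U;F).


Ȟ^0 ≅ Z^5; Ȟ^1 ≅ 0; Ȟ^2 ≅ 0

nerve of the cover:
  V12={e,f,g,h} V13={d,e,g,h} V14={d,e,f,g,h,i,k} V23={e,g,h,j} V24={a,e,f,g,h,j} V34={d,e,g,h,j}
  V123={e,g,h} V124={e,f,g,h} V134={d,e,g,h} V234={e,g,h,j}
  V1234={e,g,h}
components per intersection:
  V1: {d,e,f,g,h} {i} {k}
  V2: {a,e,f,g,h} {j}
  V3: {b,c} {d,e,h} {g} {j}
  V4: {a,d,e,f,g,h} {i} {j} {k}
  V12: {e,f,g,h}
  V13: {d,e,h} {g}
  V14: {d,e,f,g,h} {i} {k}
  V23: {e,h} {g} {j}
  V24: {a,e,f,g,h} {j}
  V34: {d,e,h} {g} {j}
  V123: {e,h} {g}
  V124: {e,f,g,h}
  V134: {d,e,h} {g}
  V234: {e,h} {g} {j}
  V1234: {e,h} {g}
C dims 13,14,8,2; δ0: rk 8, SNF 1^8; δ1: rk 6, SNF 1^6; δ2: rk 2, SNF 1^2
Ȟ^0 = (13 − 8) − 0 = 5, so Ȟ^0 ≅ Z^5
Ȟ^1 = (14 − 6) − 8 = 0, so Ȟ^1 ≅ 0
Ȟ^2 = (8 − 2) − 6 = 0, so Ȟ^2 ≅ 0


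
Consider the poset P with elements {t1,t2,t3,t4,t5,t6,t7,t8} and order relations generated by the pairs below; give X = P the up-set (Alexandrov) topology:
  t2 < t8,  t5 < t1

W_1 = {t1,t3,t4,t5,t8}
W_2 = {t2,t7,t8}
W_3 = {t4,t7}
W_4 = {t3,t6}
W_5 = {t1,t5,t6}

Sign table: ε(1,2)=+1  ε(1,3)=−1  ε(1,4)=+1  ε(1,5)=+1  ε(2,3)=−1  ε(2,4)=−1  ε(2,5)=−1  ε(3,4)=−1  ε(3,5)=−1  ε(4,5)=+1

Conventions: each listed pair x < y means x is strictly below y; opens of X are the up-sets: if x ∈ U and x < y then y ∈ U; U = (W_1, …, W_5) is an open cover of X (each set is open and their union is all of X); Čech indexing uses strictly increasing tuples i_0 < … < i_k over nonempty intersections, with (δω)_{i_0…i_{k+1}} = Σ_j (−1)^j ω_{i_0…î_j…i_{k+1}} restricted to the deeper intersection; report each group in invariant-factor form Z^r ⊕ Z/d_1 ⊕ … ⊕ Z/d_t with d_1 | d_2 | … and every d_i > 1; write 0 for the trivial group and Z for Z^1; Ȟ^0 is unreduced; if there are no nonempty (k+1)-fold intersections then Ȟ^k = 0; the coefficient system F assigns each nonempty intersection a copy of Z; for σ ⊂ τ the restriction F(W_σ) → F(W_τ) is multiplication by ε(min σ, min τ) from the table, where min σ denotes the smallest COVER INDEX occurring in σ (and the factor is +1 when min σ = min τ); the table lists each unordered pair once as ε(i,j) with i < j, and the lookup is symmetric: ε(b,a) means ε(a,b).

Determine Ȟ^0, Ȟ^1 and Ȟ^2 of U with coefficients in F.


Ȟ^0 ≅ Z,  Ȟ^1 ≅ Z^2,  Ȟ^2 ≅ 0

nerve simplices:
  W12={t8} W13={t4} W14={t3} W15={t1,t5} W23={t7} W45={t6}
C dims 5,6; δ0: rk 4, SNF 1^4
degree 0: 5−4−0 = 1 → Ȟ^0 ≅ Z
degree 1: 6−0−4 = 2 → Ȟ^1 ≅ Z^2
degree 2: 0−0−0 = 0 → Ȟ^2 ≅ 0


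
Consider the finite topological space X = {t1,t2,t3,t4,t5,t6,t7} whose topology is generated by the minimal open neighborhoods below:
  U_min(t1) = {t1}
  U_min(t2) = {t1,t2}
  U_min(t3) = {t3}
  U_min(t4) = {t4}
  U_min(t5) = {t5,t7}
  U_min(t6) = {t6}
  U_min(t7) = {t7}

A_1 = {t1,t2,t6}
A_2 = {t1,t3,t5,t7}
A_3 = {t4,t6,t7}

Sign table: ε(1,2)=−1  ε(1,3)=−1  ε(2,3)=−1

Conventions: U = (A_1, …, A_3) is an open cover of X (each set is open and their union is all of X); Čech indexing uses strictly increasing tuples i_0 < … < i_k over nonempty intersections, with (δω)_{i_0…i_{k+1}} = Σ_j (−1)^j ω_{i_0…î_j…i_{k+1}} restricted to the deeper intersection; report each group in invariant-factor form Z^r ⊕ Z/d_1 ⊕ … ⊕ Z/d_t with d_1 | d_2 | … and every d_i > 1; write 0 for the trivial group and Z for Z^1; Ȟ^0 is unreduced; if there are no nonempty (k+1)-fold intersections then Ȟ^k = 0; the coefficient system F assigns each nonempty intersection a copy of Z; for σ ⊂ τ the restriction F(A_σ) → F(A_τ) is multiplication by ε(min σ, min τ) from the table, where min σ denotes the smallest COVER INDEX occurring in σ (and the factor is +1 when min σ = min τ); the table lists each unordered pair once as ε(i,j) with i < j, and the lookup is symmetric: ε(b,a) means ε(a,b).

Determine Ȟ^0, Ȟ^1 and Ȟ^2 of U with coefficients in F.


Ȟ^0(U;F) ≅ 0, Ȟ^1(U;F) ≅ Z/2, Ȟ^2(U;F) ≅ 0

intersection data:
  A12={t1} A13={t6} A23={t7}
C dims 3,3; δ0: rk 3, SNF 1^2·2
Ȟ^0 = (3 − 3) − 0 = 0, so Ȟ^0 ≅ 0
Ȟ^1 = (3 − 0) − 3 = 0 plus torsion [2], so Ȟ^1 ≅ Z/2
Ȟ^2 = (0 − 0) − 0 = 0, so Ȟ^2 ≅ 0


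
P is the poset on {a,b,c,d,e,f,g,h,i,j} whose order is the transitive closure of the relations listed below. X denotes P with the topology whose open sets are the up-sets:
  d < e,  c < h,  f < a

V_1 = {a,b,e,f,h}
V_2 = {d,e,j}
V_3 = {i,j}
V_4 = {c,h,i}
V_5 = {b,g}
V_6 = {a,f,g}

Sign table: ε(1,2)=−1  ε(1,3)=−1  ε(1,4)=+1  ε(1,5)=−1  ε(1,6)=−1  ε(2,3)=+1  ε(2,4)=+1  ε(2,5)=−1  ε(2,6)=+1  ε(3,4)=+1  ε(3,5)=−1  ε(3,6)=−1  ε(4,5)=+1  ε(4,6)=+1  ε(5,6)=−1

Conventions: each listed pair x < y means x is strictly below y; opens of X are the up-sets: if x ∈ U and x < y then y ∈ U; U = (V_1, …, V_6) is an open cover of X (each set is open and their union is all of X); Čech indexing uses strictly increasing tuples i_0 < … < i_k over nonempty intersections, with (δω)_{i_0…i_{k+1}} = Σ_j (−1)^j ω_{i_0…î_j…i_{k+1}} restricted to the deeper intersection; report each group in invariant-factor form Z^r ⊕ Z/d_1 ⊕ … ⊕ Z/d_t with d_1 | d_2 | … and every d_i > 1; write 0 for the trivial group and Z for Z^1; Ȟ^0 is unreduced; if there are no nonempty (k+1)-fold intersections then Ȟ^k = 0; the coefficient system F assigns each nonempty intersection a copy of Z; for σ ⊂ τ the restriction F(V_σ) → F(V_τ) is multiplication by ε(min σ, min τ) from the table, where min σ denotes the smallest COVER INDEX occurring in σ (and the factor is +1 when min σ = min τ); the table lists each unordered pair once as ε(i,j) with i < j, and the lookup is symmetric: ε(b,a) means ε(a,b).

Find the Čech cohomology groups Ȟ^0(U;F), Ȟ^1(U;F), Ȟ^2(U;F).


cover nerve:
  V12={e} V14={h} V15={b} V16={a,f} V23={j} V34={i} V56={g}
C dims 6,7; δ0: rk 6, SNF 1^5·2
Ȟ^0: (6−6)−0=0 ⇒ 0
Ȟ^1: (7−0)−6=1 plus torsion [2] ⇒ Z ⊕ Z/2
Ȟ^2: (0−0)−0=0 ⇒ 0

Ȟ^0(U;F) ≅ 0, Ȟ^1(U;F) ≅ Z ⊕ Z/2, Ȟ^2(U;F) ≅ 0


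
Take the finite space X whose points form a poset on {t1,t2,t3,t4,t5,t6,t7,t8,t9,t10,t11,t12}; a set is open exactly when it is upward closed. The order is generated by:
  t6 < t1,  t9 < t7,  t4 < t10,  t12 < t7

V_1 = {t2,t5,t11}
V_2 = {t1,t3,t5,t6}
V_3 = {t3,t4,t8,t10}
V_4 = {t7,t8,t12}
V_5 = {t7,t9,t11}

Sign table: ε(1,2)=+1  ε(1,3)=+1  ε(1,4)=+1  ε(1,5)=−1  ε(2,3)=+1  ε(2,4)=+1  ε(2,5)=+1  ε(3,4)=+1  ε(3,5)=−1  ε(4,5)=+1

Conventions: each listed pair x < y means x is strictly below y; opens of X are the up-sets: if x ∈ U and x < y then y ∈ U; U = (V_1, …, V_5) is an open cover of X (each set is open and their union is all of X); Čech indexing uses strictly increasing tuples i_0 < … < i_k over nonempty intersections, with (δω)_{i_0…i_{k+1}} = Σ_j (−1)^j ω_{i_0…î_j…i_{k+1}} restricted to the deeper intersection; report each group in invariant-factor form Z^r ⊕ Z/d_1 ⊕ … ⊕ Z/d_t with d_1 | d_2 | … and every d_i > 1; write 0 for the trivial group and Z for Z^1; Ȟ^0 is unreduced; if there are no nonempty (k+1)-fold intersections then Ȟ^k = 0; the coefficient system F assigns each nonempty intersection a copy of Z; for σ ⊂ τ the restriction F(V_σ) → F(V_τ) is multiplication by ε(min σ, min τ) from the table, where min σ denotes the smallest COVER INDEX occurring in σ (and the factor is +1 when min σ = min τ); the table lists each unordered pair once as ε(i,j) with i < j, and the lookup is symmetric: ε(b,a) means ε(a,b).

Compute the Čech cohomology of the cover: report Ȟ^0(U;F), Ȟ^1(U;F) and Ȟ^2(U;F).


nonempty intersections:
  V12={t5} V15={t11} V23={t3} V34={t8} V45={t7}
C dims 5,5; δ0: rk 5, SNF 1^4·2
Ȟ^0: (5−5)−0=0 ⇒ 0
Ȟ^1: (5−0)−5=0 plus torsion [2] ⇒ Z/2
Ȟ^2: (0−0)−0=0 ⇒ 0

Ȟ^0 = 0, Ȟ^1 = Z/2 and Ȟ^2 = 0


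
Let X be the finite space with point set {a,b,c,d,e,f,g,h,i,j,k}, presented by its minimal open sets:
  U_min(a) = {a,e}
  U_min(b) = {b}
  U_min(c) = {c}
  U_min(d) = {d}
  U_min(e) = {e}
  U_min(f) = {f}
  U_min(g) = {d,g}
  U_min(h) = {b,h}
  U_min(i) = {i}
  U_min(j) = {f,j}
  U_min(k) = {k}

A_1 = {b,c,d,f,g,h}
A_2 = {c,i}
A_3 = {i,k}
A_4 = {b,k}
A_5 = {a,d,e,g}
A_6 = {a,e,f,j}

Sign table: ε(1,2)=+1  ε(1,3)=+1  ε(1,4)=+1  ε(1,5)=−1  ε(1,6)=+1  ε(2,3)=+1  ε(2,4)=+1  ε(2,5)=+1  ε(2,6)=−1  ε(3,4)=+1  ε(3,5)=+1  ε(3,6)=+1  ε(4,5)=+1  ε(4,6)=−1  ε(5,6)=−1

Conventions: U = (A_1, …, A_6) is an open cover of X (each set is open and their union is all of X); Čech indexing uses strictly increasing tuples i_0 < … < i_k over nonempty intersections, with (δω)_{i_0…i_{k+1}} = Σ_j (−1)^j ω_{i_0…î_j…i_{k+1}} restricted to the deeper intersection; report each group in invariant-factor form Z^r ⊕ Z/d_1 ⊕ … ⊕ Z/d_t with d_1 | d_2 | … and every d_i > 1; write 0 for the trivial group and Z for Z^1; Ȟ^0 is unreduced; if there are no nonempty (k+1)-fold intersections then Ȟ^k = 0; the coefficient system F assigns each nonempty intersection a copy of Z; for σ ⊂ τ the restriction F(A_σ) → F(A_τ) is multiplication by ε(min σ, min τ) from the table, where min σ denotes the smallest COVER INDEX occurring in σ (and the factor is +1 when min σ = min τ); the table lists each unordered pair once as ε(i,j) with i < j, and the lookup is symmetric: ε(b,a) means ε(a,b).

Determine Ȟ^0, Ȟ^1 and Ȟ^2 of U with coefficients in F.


Ȟ^0(U;F) ≅ Z, Ȟ^1(U;F) ≅ Z^2, Ȟ^2(U;F) ≅ 0

cover nerve:
  A12={c} A14={b} A15={d,g} A16={f} A23={i} A34={k} A56={a,e}
C dims 6,7; δ0: rk 5, SNF 1^5
Ȟ^0: (6−5)−0=1 ⇒ Z
Ȟ^1: (7−0)−5=2 ⇒ Z^2
Ȟ^2: (0−0)−0=0 ⇒ 0


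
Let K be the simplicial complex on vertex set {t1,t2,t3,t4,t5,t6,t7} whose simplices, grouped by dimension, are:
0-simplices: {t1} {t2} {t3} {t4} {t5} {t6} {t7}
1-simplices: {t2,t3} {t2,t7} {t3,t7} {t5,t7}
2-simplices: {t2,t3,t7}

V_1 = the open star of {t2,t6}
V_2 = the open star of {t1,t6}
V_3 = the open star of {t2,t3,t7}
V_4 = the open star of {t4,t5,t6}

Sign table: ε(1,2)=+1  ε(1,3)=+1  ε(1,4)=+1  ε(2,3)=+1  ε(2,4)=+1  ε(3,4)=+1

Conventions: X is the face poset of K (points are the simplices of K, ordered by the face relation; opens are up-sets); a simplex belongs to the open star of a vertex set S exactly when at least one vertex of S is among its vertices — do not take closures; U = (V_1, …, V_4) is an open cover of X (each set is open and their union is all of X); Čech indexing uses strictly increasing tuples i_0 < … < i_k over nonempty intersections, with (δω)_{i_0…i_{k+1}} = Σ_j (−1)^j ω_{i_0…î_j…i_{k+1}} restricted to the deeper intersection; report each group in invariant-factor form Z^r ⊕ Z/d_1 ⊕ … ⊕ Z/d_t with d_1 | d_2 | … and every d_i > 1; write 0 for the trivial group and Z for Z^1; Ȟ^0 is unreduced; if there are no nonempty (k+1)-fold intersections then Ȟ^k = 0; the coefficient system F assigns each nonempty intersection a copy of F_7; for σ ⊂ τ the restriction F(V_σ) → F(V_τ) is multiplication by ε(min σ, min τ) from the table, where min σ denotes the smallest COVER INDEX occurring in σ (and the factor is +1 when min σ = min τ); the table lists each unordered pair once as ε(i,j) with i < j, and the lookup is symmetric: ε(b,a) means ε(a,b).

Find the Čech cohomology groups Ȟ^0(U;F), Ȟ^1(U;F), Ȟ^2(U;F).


Ȟ^0 = Z/7, Ȟ^1 = Z/7 and Ȟ^2 = 0

nonempty overlaps:
  V1={{t2},{t6},{t2,t3},{t2,t7},{t2,t3,t7}} V2={{t1},{t6}} V3={{t2},{t3},{t7},{t2,t3},{t2,t7},{t3,t7},{t5,t7},{t2,t3,t7}} V4={{t4},{t5},{t6},{t5,t7}}
  V12={{t6}} V13={{t2},{t2,t3},{t2,t7},{t2,t3,t7}} V14={{t6}} V24={{t6}} V34={{t5,t7}}
  V124={{t6}}
C dims 4,5,1; δ0: rk_F7 3; δ1: rk_F7 1
degree 0: 4−3−0 = 1 → Ȟ^0 ≅ Z/7
degree 1: 5−1−3 = 1 → Ȟ^1 ≅ Z/7
degree 2: 1−0−1 = 0 → Ȟ^2 ≅ 0


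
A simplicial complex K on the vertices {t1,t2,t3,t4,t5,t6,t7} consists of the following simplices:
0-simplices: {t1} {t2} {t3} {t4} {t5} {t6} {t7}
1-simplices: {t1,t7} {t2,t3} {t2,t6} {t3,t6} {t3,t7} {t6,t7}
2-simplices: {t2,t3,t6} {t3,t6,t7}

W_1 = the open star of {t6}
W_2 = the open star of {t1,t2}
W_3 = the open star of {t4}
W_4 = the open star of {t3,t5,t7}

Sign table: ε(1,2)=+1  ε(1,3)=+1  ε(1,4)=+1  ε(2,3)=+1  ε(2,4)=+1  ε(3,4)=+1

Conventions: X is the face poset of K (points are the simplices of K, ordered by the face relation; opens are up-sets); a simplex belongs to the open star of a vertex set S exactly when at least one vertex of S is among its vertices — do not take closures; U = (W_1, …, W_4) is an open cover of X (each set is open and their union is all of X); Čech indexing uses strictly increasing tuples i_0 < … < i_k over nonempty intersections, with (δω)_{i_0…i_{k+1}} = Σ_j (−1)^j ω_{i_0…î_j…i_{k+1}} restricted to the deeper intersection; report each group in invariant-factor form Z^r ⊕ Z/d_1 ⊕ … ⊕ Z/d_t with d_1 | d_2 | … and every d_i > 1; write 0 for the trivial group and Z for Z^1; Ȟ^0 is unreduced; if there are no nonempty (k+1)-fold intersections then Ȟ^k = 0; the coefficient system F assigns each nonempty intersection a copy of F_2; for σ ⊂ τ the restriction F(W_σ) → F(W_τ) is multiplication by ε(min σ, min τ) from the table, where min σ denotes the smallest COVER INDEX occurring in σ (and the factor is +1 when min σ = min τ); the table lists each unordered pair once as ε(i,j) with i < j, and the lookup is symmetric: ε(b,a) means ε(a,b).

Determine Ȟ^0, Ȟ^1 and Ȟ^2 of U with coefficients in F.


nonempty overlaps:
  W1={{t6},{t2,t6},{t3,t6},{t6,t7},{t2,t3,t6},{t3,t6,t7}} W2={{t1},{t2},{t1,t7},{t2,t3},{t2,t6},{t2,t3,t6}} W3={{t4}} W4={{t3},{t5},{t7},{t1,t7},{t2,t3},{t3,t6},{t3,t7},{t6,t7},{t2,t3,t6},{t3,t6,t7}}
  W12={{t2,t6},{t2,t3,t6}} W14={{t3,t6},{t6,t7},{t2,t3,t6},{t3,t6,t7}} W24={{t1,t7},{t2,t3},{t2,t3,t6}}
  W124={{t2,t3,t6}}
C dims 4,3,1; δ0: rk_F2 2; δ1: rk_F2 1
degree 0: 4−2−0 = 2 → Ȟ^0 ≅ Z/2 ⊕ Z/2
degree 1: 3−1−2 = 0 → Ȟ^1 ≅ 0
degree 2: 1−0−1 = 0 → Ȟ^2 ≅ 0

Ȟ^0 = Z/2 ⊕ Z/2, Ȟ^1 = 0, Ȟ^2 = 0


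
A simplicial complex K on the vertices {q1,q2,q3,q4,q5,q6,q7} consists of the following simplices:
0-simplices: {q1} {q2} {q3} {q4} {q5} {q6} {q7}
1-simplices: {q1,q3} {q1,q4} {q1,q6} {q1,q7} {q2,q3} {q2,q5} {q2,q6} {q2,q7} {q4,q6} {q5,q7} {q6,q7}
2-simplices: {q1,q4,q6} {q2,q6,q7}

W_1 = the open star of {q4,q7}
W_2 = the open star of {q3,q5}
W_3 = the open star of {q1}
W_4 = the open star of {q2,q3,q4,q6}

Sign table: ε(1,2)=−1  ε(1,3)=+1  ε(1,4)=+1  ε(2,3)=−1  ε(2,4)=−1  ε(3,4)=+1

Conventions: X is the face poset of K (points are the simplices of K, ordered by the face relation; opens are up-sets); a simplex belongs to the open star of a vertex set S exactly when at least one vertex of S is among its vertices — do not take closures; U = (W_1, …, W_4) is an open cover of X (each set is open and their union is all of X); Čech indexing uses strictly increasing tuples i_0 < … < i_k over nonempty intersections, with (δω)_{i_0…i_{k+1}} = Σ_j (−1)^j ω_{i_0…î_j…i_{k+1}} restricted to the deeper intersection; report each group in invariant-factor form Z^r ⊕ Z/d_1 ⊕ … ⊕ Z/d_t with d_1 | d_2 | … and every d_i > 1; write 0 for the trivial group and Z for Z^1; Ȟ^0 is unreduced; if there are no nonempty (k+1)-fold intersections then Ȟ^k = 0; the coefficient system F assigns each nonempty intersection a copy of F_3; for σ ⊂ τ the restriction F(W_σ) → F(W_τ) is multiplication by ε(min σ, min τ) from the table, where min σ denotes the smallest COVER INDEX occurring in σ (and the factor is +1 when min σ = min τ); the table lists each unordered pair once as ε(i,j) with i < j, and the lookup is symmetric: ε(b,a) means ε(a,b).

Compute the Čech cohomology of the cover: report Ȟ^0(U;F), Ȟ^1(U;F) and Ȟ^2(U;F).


Ȟ^0 = Z/3,  Ȟ^1 = Z/3,  Ȟ^2 = 0

cover nerve:
  W1={{q4},{q7},{q1,q4},{q1,q7},{q2,q7},{q4,q6},{q5,q7},{q6,q7},{q1,q4,q6},{q2,q6,q7}} W2={{q3},{q5},{q1,q3},{q2,q3},{q2,q5},{q5,q7}} W3={{q1},{q1,q3},{q1,q4},{q1,q6},{q1,q7},{q1,q4,q6}} W4={{q2},{q3},{q4},{q6},{q1,q3},{q1,q4},{q1,q6},{q2,q3},{q2,q5},{q2,q6},{q2,q7},{q4,q6},{q6,q7},{q1,q4,q6},{q2,q6,q7}}
  W12={{q5,q7}} W13={{q1,q4},{q1,q7},{q1,q4,q6}} W14={{q4},{q1,q4},{q2,q7},{q4,q6},{q6,q7},{q1,q4,q6},{q2,q6,q7}} W23={{q1,q3}} W24={{q3},{q1,q3},{q2,q3},{q2,q5}} W34={{q1,q3},{q1,q4},{q1,q6},{q1,q4,q6}}
  W134={{q1,q4},{q1,q4,q6}} W234={{q1,q3}}
C dims 4,6,2; δ0: rk_F3 3; δ1: rk_F3 2
Ȟ^0: (4−3)−0=1 ⇒ Z/3
Ȟ^1: (6−2)−3=1 ⇒ Z/3
Ȟ^2: (2−0)−2=0 ⇒ 0


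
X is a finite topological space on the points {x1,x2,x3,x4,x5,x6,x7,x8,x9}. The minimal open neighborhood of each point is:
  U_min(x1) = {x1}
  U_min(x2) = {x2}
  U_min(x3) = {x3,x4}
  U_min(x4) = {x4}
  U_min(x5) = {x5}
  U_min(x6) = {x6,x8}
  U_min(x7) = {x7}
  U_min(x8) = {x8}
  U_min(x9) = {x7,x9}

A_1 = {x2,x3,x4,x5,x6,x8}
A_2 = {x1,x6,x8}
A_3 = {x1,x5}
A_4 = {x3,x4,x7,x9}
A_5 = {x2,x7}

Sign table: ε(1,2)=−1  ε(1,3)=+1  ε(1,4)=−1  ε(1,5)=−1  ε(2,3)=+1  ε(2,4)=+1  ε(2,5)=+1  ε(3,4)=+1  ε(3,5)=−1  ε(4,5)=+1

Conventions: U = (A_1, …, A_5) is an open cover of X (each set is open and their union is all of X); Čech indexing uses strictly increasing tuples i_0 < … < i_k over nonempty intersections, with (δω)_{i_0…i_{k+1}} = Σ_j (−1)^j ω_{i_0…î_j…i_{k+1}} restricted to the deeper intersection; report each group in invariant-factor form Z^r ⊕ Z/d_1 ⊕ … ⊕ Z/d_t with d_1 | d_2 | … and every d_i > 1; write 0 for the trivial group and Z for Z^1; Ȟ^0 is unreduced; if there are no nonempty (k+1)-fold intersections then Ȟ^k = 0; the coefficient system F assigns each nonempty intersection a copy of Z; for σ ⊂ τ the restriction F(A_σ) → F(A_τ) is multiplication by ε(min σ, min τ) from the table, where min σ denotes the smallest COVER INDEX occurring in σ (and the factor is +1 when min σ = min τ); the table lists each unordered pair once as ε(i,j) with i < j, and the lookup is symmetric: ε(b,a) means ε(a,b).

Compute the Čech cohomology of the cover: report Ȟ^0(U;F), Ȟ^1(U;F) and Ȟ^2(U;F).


cover nerve:
  A12={x6,x8} A13={x5} A14={x3,x4} A15={x2} A23={x1} A45={x7}
C dims 5,6; δ0: rk 5, SNF 1^4·2
Ȟ^0: (5−5)−0=0 ⇒ 0
Ȟ^1: (6−0)−5=1 plus torsion [2] ⇒ Z ⊕ Z/2
Ȟ^2: (0−0)−0=0 ⇒ 0

Ȟ^0 = 0,  Ȟ^1 = Z ⊕ Z/2,  Ȟ^2 = 0


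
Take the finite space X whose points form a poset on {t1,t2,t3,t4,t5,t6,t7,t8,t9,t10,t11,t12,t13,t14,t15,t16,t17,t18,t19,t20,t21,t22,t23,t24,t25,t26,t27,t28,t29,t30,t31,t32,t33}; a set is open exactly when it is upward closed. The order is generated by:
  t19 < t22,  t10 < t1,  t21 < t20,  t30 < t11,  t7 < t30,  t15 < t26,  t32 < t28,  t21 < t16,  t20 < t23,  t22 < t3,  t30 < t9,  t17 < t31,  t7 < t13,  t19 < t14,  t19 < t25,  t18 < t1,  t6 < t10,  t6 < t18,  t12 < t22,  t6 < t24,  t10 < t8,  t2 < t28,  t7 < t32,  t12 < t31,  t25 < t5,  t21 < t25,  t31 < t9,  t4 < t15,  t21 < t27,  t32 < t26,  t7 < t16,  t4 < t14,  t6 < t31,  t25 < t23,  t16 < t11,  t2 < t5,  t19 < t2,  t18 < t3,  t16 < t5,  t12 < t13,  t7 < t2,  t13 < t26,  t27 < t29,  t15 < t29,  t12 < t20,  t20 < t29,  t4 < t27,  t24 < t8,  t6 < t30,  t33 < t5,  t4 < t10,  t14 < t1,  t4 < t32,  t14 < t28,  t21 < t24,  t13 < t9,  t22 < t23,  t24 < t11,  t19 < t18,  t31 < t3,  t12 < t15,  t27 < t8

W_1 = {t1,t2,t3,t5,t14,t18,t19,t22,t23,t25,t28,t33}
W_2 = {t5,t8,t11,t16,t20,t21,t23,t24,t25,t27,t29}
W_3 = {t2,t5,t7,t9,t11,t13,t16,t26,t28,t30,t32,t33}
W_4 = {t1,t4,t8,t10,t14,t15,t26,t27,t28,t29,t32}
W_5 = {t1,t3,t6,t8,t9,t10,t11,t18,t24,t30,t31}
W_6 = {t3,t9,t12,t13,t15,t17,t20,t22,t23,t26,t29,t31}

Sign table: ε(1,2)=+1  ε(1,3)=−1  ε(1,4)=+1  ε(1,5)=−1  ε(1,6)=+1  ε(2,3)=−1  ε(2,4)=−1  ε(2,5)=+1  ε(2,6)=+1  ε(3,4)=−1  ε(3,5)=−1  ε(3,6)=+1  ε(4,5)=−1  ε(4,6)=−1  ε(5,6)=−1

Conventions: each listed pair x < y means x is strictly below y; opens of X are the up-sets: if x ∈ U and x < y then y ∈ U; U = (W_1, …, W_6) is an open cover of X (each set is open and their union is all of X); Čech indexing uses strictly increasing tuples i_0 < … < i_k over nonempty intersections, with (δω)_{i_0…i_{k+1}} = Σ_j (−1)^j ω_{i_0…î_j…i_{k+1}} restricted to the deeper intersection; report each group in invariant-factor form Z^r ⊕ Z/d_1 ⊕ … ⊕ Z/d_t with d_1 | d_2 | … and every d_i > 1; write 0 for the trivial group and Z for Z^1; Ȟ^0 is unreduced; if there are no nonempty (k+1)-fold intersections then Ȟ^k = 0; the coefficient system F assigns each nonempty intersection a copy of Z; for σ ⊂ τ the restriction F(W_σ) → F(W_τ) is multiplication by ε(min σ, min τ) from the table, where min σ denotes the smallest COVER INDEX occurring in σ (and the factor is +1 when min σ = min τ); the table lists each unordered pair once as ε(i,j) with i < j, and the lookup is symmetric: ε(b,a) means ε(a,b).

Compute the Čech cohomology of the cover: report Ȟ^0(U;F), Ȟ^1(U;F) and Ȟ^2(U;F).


Ȟ^0 ≅ 0,  Ȟ^1 ≅ Z/2,  Ȟ^2 ≅ Z

nonempty intersections:
  W12={t5,t23,t25} W13={t2,t5,t28,t33} W14={t1,t14,t28} W15={t1,t3,t18} W16={t3,t22,t23} W23={t5,t11,t16} W24={t8,t27,t29} W25={t8,t11,t24} W26={t20,t23,t29} W34={t26,t28,t32} W35={t9,t11,t30} W36={t9,t13,t26} W45={t1,t8,t10} W46={t15,t26,t29} W56={t3,t9,t31}
  W123={t5} W126={t23} W134={t28} W145={t1} W156={t3} W235={t11} W245={t8} W246={t29} W346={t26} W356={t9}
C dims 6,15,10; δ0: rk 6, SNF 1^5·2; δ1: rk 9, SNF 1^9
Ȟ^0: (6−6)−0=0 ⇒ 0
Ȟ^1: (15−9)−6=0 plus torsion [2] ⇒ Z/2
Ȟ^2: (10−0)−9=1 ⇒ Z
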